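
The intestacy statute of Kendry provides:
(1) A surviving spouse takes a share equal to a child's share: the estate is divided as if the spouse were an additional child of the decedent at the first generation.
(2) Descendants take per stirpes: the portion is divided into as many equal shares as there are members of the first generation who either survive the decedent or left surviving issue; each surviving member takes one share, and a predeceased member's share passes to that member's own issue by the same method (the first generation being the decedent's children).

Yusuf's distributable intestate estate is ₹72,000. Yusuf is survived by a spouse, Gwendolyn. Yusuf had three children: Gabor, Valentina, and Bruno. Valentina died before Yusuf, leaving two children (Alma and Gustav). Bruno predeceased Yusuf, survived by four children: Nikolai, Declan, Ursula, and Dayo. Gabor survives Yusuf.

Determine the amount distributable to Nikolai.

The spouse counts as an additional share at the children's level, so there are 4 primary shares of ₹18,000. Gwendolyn takes one such share (₹18,000).
The children's combined portion (₹54,000) is divided into 3 shares of ₹18,000: Gabor takes ₹18,000; Valentina's ₹18,000 share passes to Valentina's issue; Bruno's ₹18,000 share passes to Bruno's issue.
Valentina's share (₹18,000) is divided into 2 shares of ₹9,000: Alma and Gustav each take ₹9,000.
Bruno's share (₹18,000) is divided into 4 shares of ₹4,500: Nikolai, Declan, Ursula, and Dayo each take ₹4,500.

Nikolai receives ₹4,500.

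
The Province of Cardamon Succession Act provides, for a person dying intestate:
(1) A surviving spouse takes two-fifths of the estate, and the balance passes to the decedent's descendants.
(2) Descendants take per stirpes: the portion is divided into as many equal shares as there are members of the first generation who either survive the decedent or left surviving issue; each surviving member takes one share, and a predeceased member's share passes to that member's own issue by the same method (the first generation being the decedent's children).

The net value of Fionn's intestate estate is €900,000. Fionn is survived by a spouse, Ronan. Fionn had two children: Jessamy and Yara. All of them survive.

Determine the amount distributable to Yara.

Ronan takes two-fifths of €900,000 = €360,000. The remaining €540,000 passes to the descendants.
The descendants' portion (€540,000) is divided into 2 shares of €270,000: Jessamy and Yara each take €270,000.

Yara receives €270,000.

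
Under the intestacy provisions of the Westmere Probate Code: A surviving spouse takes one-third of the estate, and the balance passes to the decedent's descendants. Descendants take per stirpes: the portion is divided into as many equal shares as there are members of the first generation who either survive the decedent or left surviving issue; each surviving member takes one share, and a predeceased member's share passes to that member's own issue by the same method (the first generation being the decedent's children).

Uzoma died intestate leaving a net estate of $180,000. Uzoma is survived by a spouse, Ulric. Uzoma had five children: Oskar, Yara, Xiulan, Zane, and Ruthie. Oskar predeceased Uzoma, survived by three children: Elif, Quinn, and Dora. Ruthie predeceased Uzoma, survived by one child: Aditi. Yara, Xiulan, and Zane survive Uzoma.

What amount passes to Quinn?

Ulric takes one-third of $180,000 = $60,000. The remaining $120,000 passes to the descendants.
The descendants' portion ($120,000) is divided into 5 shares of $24,000: Yara, Xiulan, and Zane each take $24,000; Oskar's $24,000 share passes to Oskar's issue; Ruthie's $24,000 share passes to Ruthie's issue.
Oskar's share ($24,000) is divided into 3 shares of $8,000: Elif, Quinn, and Dora each take $8,000.
Ruthie's share ($24,000) passes entirely to Aditi.

Quinn receives $8,000.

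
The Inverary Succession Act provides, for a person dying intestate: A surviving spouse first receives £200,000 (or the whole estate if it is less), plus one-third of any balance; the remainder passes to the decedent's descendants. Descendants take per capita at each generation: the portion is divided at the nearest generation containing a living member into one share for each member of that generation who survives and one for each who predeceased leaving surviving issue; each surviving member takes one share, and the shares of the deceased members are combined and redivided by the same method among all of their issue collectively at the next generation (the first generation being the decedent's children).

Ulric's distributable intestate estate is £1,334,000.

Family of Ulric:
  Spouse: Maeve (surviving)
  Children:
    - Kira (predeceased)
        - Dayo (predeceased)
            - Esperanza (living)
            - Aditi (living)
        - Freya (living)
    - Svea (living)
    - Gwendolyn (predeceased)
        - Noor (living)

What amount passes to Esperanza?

Maeve first takes £200,000, leaving a balance of £1,134,000. Maeve then takes one-third of the balance (£378,000), for a total of £578,000. The remaining £756,000 passes to the descendants.
The descendants' portion (£756,000) is divided at the children's generation into 3 shares of £252,000. Svea takes £252,000. The 2 shares of the deceased (Kira and Gwendolyn) are combined into a pool of £504,000.
That pool (£504,000) is divided at the grandchildren's generation into 3 shares of £168,000. Freya and Noor each take £168,000. The remaining share for the deceased Dayo (£168,000) is carried to the next generation.
That pool (£168,000) is divided at the great-grandchildren's generation equally among Esperanza and Aditi: £84,000 each.

Esperanza receives £84,000.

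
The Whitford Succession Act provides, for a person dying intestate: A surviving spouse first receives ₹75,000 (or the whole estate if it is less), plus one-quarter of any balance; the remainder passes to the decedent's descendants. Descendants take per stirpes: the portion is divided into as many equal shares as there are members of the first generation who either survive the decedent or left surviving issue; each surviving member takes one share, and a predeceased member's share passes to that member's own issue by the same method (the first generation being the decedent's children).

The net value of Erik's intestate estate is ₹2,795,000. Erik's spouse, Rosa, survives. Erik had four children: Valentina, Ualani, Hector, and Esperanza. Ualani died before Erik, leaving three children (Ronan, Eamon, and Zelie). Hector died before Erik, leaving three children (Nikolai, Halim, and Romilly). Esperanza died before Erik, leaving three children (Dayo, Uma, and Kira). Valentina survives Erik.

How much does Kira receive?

Kira receives ₹170,000.

Rosa first takes ₹75,000, leaving a balance of ₹2,720,000. Rosa then takes one-quarter of the balance (₹680,000), for a total of ₹755,000. The remaining ₹2,040,000 passes to the descendants.
The descendants' portion (₹2,040,000) is divided into 4 shares of ₹510,000: Valentina takes ₹510,000; Ualani's ₹510,000 share passes to Ualani's issue; Hector's ₹510,000 share passes to Hector's issue; Esperanza's ₹510,000 share passes to Esperanza's issue.
Ualani's share (₹510,000) is divided into 3 shares of ₹170,000: Ronan, Eamon, and Zelie each take ₹170,000.
Hector's share (₹510,000) is divided into 3 shares of ₹170,000: Nikolai, Halim, and Romilly each take ₹170,000.
Esperanza's share (₹510,000) is divided into 3 shares of ₹170,000: Dayo, Uma, and Kira each take ₹170,000.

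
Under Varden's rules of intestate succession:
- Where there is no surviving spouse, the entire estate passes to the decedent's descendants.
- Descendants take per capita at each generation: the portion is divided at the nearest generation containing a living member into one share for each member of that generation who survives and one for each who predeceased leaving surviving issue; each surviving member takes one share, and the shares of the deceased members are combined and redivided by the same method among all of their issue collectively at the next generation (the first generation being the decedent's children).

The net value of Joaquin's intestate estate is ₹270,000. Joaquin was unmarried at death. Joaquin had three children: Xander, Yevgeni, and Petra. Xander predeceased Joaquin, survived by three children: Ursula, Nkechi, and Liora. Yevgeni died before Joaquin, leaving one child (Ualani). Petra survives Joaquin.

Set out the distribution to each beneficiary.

The entire ₹270,000 passes to the descendants.
That amount (₹270,000) is divided at the children's generation into 3 shares of ₹90,000. Petra takes ₹90,000. The 2 shares of the deceased (Xander and Yevgeni) are combined into a pool of ₹180,000.
That pool (₹180,000) is divided at the grandchildren's generation equally among Ursula, Nkechi, Liora, and Ualani: ₹45,000 each.

Ursula: ₹45,000; Nkechi: ₹45,000; Liora: ₹45,000; Ualani: ₹45,000; Petra: ₹90,000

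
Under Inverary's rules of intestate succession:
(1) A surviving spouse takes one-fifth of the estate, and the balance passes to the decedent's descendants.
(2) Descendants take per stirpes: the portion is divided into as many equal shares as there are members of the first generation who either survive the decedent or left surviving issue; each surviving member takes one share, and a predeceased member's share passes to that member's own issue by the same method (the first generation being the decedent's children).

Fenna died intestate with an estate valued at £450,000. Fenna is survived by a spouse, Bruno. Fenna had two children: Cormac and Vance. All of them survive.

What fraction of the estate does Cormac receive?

Bruno takes one-fifth of £450,000 = £90,000. The remaining £360,000 passes to the descendants.
The descendants' portion (£360,000) is divided into 2 shares of £180,000: Cormac and Vance each take £180,000.

Cormac receives 2/5 of the estate.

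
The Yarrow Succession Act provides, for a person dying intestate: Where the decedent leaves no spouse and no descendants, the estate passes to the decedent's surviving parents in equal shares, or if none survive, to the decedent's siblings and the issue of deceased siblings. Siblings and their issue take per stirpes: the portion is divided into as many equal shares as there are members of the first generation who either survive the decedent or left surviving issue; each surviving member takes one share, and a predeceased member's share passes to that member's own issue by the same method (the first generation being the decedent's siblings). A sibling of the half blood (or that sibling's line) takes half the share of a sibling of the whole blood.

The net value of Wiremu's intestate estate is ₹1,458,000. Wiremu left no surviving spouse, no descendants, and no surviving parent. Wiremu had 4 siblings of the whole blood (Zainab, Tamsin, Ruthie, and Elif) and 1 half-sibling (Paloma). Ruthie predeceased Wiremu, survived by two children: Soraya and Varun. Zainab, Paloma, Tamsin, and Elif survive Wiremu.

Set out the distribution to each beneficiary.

The entire ₹1,458,000 passes to the siblings and their issue.
Counting each half-blood sibling's line as half a unit, there are 9/2 units in ₹1,458,000, so one unit is ₹324,000. Whole-blood lines (Zainab, Tamsin, Ruthie, and Elif) take ₹324,000 each; half-blood lines (Paloma) take ₹162,000 each.
Ruthie's share (₹324,000) is divided into 2 shares of ₹162,000: Soraya and Varun each take ₹162,000.

Zainab: ₹324,000; Paloma: ₹162,000; Tamsin: ₹324,000; Soraya: ₹162,000; Varun: ₹162,000; Elif: ₹324,000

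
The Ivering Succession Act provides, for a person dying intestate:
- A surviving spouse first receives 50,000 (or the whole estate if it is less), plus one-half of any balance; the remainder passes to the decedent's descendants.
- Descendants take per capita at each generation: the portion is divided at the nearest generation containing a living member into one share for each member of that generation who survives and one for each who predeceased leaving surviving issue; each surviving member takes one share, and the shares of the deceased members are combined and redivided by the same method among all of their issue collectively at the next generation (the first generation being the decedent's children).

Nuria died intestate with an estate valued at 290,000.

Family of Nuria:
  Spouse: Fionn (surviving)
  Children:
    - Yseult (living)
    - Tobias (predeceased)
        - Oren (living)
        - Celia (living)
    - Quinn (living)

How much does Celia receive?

Fionn first takes 50,000, leaving a balance of 240,000. Fionn then takes one-half of the balance (120,000), for a total of 170,000. The remaining 120,000 passes to the descendants.
The descendants' portion (120,000) is divided at the children's generation into 3 shares of 40,000. Yseult and Quinn each take 40,000. The remaining share for the deceased Tobias (40,000) is carried to the next generation.
That pool (40,000) is divided at the grandchildren's generation equally among Oren and Celia: 20,000 each.

Celia receives 20,000.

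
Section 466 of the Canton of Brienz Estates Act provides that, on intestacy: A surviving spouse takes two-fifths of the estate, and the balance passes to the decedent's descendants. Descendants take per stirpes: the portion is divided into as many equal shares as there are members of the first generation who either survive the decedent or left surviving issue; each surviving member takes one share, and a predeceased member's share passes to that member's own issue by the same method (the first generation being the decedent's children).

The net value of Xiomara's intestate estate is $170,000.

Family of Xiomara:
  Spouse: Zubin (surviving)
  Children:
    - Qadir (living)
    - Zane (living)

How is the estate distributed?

Zubin takes two-fifths of $170,000 = $68,000. The remaining $102,000 passes to the descendants.
The descendants' portion ($102,000) is divided into 2 shares of $51,000: Qadir and Zane each take $51,000.

Zubin: $68,000; Qadir: $51,000; Zane: $51,000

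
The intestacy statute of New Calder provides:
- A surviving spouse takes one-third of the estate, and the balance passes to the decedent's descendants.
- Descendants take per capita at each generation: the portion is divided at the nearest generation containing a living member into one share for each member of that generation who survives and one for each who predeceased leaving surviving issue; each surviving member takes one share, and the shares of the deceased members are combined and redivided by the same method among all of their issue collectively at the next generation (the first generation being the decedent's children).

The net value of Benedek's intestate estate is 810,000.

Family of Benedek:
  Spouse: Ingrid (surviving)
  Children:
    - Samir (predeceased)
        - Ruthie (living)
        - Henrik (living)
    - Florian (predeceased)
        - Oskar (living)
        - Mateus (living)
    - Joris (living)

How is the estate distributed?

Ingrid: 270,000; Ruthie: 90,000; Henrik: 90,000; Oskar: 90,000; Mateus: 90,000; Joris: 180,000

Ingrid takes one-third of 810,000 = 270,000. The remaining 540,000 passes to the descendants.
The descendants' portion (540,000) is divided at the children's generation into 3 shares of 180,000. Joris takes 180,000. The 2 shares of the deceased (Samir and Florian) are combined into a pool of 360,000.
That pool (360,000) is divided at the grandchildren's generation equally among Ruthie, Henrik, Oskar, and Mateus: 90,000 each.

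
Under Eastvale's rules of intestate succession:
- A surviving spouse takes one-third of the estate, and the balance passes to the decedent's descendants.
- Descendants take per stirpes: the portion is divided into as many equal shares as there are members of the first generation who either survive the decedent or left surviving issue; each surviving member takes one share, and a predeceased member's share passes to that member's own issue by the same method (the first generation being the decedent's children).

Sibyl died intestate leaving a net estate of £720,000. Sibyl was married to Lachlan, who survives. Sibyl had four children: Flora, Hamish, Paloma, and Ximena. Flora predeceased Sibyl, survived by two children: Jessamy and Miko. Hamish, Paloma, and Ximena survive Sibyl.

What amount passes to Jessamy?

Lachlan takes one-third of £720,000 = £240,000. The remaining £480,000 passes to the descendants.
The descendants' portion (£480,000) is divided into 4 shares of £120,000: Hamish, Paloma, and Ximena each take £120,000; Flora's £120,000 share passes to Flora's issue.
Flora's share (£120,000) is divided into 2 shares of £60,000: Jessamy and Miko each take £60,000.

Jessamy receives £60,000.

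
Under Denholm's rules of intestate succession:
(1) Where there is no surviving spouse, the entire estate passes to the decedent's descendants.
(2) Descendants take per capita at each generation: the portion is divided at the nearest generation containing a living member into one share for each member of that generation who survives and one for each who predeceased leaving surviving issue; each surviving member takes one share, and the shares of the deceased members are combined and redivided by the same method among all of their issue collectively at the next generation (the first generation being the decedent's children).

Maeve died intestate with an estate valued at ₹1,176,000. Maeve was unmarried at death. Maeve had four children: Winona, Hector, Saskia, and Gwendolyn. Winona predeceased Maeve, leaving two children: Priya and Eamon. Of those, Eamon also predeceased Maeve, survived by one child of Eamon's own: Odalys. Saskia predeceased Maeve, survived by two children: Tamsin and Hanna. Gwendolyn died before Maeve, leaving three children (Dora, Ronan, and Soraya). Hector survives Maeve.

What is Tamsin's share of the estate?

Tamsin receives ₹126,000.

The entire ₹1,176,000 passes to the descendants.
That amount (₹1,176,000) is divided at the children's generation into 4 shares of ₹294,000. Hector takes ₹294,000. The 3 shares of the deceased (Winona, Saskia, and Gwendolyn) are combined into a pool of ₹882,000.
That pool (₹882,000) is divided at the grandchildren's generation into 7 shares of ₹126,000. Priya, Tamsin, Hanna, Dora, Ronan, and Soraya each take ₹126,000. The remaining share for the deceased Eamon (₹126,000) is carried to the next generation.
That pool (₹126,000) passes entirely to Odalys, the sole taker at the great-grandchildren's generation.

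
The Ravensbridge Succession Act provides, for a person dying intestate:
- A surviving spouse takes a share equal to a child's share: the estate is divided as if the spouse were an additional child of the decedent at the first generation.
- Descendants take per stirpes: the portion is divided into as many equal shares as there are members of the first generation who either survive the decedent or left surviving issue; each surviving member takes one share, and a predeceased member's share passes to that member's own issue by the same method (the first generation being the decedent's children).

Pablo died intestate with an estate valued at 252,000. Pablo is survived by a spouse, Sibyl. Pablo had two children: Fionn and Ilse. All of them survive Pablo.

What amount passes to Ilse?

Ilse receives 84,000.

The spouse counts as an additional share at the children's level, so there are 3 primary shares of 84,000. Sibyl takes one such share (84,000).
The children's combined portion (168,000) is divided into 2 shares of 84,000: Fionn and Ilse each take 84,000.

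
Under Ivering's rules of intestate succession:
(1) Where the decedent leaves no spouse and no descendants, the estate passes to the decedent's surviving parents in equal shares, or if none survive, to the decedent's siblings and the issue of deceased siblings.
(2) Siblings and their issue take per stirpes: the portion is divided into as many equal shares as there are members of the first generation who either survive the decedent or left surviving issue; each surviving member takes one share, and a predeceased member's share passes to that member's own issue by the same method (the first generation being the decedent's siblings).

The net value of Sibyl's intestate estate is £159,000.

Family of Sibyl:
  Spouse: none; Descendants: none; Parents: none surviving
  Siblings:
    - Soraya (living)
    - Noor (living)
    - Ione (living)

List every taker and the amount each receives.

Soraya: £53,000; Noor: £53,000; Ione: £53,000

The entire £159,000 passes to the siblings and their issue.
That amount (£159,000) is divided into 3 shares of £53,000: Soraya, Noor, and Ione each take £53,000.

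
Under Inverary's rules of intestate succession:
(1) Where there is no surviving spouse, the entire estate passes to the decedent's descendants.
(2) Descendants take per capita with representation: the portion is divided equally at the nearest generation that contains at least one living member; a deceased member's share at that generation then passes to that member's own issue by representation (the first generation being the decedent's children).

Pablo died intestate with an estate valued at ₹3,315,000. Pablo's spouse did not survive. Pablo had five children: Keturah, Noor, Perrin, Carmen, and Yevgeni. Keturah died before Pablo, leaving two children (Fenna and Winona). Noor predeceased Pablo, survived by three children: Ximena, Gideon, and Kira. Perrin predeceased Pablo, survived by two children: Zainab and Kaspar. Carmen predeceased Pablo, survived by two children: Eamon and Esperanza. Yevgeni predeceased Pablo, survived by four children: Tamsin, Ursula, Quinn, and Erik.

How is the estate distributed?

Fenna: ₹255,000; Winona: ₹255,000; Ximena: ₹255,000; Gideon: ₹255,000; Kira: ₹255,000; Zainab: ₹255,000; Kaspar: ₹255,000; Eamon: ₹255,000; Esperanza: ₹255,000; Tamsin: ₹255,000; Ursula: ₹255,000; Quinn: ₹255,000; Erik: ₹255,000

The entire ₹3,315,000 passes to the descendants.
No child survives, so the initial division is made at the grandchildren's generation.
That amount (₹3,315,000) is divided into 13 shares of ₹255,000: Fenna, Winona, Ximena, Gideon, Kira, Zainab, Kaspar, Eamon, Esperanza, Tamsin, Ursula, Quinn, and Erik each take ₹255,000.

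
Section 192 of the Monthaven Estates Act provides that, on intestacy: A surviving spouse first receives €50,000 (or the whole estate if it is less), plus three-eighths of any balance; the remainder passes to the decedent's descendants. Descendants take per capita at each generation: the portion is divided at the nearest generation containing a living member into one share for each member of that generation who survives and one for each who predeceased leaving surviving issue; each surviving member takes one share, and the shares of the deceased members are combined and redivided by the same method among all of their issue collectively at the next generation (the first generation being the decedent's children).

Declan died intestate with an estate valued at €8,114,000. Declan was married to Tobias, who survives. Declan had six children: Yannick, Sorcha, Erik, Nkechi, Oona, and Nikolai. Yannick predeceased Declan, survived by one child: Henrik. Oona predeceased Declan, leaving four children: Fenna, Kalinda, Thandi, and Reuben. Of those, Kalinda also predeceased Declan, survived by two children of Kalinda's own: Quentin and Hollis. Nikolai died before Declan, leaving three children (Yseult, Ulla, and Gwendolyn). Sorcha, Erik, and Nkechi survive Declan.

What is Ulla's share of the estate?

Ulla receives €315,000.

Tobias first takes €50,000, leaving a balance of €8,064,000. Tobias then takes three-eighths of the balance (€3,024,000), for a total of €3,074,000. The remaining €5,040,000 passes to the descendants.
The descendants' portion (€5,040,000) is divided at the children's generation into 6 shares of €840,000. Sorcha, Erik, and Nkechi each take €840,000. The 3 shares of the deceased (Yannick, Oona, and Nikolai) are combined into a pool of €2,520,000.
That pool (€2,520,000) is divided at the grandchildren's generation into 8 shares of €315,000. Henrik, Fenna, Thandi, Reuben, Yseult, Ulla, and Gwendolyn each take €315,000. The remaining share for the deceased Kalinda (€315,000) is carried to the next generation.
That pool (€315,000) is divided at the great-grandchildren's generation equally among Quentin and Hollis: €157,500 each.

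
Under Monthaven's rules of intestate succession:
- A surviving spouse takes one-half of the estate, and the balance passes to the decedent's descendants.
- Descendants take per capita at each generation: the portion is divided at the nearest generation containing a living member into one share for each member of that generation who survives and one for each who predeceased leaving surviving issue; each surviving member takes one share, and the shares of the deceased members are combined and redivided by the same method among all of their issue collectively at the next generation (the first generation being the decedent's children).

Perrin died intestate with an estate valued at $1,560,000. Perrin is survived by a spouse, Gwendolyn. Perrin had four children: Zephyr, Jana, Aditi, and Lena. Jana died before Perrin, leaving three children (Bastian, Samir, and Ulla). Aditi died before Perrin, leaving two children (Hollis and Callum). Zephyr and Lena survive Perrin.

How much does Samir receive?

Gwendolyn takes one-half of $1,560,000 = $780,000. The remaining $780,000 passes to the descendants.
The descendants' portion ($780,000) is divided at the children's generation into 4 shares of $195,000. Zephyr and Lena each take $195,000. The 2 shares of the deceased (Jana and Aditi) are combined into a pool of $390,000.
That pool ($390,000) is divided at the grandchildren's generation equally among Bastian, Samir, Ulla, Hollis, and Callum: $78,000 each.

Samir receives $78,000.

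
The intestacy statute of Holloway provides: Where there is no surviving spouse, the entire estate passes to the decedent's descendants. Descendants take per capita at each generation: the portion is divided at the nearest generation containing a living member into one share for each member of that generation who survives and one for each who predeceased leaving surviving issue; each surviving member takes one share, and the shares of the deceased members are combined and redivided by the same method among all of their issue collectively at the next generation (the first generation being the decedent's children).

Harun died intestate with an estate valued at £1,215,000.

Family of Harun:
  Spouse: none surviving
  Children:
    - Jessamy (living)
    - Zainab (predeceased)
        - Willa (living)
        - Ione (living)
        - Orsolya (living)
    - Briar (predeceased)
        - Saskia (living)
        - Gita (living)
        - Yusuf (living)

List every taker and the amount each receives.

Jessamy: £405,000; Willa: £135,000; Ione: £135,000; Orsolya: £135,000; Saskia: £135,000; Gita: £135,000; Yusuf: £135,000

The entire £1,215,000 passes to the descendants.
That amount (£1,215,000) is divided at the children's generation into 3 shares of £405,000. Jessamy takes £405,000. The 2 shares of the deceased (Zainab and Briar) are combined into a pool of £810,000.
That pool (£810,000) is divided at the grandchildren's generation equally among Willa, Ione, Orsolya, Saskia, Gita, and Yusuf: £135,000 each.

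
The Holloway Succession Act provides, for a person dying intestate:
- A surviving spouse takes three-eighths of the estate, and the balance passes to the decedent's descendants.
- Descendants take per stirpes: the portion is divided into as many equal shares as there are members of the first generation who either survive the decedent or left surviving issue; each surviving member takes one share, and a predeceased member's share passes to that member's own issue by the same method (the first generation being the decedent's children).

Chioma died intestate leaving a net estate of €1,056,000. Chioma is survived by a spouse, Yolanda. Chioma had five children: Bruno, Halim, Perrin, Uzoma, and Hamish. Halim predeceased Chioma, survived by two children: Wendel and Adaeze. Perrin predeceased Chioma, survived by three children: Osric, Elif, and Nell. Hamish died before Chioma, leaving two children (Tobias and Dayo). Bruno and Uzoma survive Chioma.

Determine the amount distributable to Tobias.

Tobias receives €66,000.

Yolanda takes three-eighths of €1,056,000 = €396,000. The remaining €660,000 passes to the descendants.
The descendants' portion (€660,000) is divided into 5 shares of €132,000: Bruno and Uzoma each take €132,000; Halim's €132,000 share passes to Halim's issue; Perrin's €132,000 share passes to Perrin's issue; Hamish's €132,000 share passes to Hamish's issue.
Halim's share (€132,000) is divided into 2 shares of €66,000: Wendel and Adaeze each take €66,000.
Perrin's share (€132,000) is divided into 3 shares of €44,000: Osric, Elif, and Nell each take €44,000.
Hamish's share (€132,000) is divided into 2 shares of €66,000: Tobias and Dayo each take €66,000.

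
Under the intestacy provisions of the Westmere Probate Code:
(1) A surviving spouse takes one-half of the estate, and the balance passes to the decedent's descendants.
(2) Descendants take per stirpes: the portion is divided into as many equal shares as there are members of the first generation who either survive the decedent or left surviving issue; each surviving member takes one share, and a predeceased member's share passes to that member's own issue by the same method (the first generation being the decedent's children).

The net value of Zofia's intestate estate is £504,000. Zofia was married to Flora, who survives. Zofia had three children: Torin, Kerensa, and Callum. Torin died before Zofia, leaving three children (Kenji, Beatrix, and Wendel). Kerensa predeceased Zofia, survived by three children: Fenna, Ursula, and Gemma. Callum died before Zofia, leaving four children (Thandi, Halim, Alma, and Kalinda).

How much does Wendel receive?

Wendel receives £28,000.

Flora takes one-half of £504,000 = £252,000. The remaining £252,000 passes to the descendants.
The descendants' portion (£252,000) is divided into 3 shares of £84,000: Torin's £84,000 share passes to Torin's issue; Kerensa's £84,000 share passes to Kerensa's issue; Callum's £84,000 share passes to Callum's issue.
Torin's share (£84,000) is divided into 3 shares of £28,000: Kenji, Beatrix, and Wendel each take £28,000.
Kerensa's share (£84,000) is divided into 3 shares of £28,000: Fenna, Ursula, and Gemma each take £28,000.
Callum's share (£84,000) is divided into 4 shares of £21,000: Thandi, Halim, Alma, and Kalinda each take £21,000.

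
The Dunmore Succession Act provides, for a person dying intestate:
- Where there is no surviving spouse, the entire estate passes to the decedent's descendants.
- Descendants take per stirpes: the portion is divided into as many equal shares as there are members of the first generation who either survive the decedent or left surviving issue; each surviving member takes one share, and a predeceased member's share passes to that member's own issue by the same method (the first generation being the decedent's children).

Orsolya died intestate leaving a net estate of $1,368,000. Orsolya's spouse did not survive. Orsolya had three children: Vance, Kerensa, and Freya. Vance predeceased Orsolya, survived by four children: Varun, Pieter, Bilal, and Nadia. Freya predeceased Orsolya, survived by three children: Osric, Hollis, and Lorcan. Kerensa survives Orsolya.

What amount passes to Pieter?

Pieter receives $114,000.

The entire $1,368,000 passes to the descendants.
That amount ($1,368,000) is divided into 3 shares of $456,000: Kerensa takes $456,000; Vance's $456,000 share passes to Vance's issue; Freya's $456,000 share passes to Freya's issue.
Vance's share ($456,000) is divided into 4 shares of $114,000: Varun, Pieter, Bilal, and Nadia each take $114,000.
Freya's share ($456,000) is divided into 3 shares of $152,000: Osric, Hollis, and Lorcan each take $152,000.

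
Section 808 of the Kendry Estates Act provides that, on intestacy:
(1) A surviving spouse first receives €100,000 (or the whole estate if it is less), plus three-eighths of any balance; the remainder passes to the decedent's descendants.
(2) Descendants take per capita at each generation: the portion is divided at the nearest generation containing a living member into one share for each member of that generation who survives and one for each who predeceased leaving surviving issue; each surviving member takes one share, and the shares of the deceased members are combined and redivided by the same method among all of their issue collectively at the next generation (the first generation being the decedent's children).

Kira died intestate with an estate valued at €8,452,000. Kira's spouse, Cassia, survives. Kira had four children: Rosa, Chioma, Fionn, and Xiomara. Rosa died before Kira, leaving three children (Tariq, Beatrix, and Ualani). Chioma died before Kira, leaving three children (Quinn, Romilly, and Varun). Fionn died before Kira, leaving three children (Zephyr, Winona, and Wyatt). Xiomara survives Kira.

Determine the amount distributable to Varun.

Cassia first takes €100,000, leaving a balance of €8,352,000. Cassia then takes three-eighths of the balance (€3,132,000), for a total of €3,232,000. The remaining €5,220,000 passes to the descendants.
The descendants' portion (€5,220,000) is divided at the children's generation into 4 shares of €1,305,000. Xiomara takes €1,305,000. The 3 shares of the deceased (Rosa, Chioma, and Fionn) are combined into a pool of €3,915,000.
That pool (€3,915,000) is divided at the grandchildren's generation equally among Tariq, Beatrix, Ualani, Quinn, Romilly, Varun, Zephyr, Winona, and Wyatt: €435,000 each.

Varun receives €435,000.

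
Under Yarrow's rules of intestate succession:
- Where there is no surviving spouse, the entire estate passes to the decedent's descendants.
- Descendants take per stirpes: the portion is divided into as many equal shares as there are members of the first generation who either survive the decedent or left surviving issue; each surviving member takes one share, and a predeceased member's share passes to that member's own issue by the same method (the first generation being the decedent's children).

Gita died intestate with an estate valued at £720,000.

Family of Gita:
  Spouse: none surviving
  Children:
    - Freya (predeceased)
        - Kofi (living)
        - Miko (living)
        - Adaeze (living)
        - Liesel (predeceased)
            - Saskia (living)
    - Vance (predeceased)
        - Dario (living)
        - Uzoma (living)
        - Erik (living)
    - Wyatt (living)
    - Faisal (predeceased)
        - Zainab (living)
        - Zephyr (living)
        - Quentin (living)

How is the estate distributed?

The entire £720,000 passes to the descendants.
That amount (£720,000) is divided into 4 shares of £180,000: Wyatt takes £180,000; Freya's £180,000 share passes to Freya's issue; Vance's £180,000 share passes to Vance's issue; Faisal's £180,000 share passes to Faisal's issue.
Freya's share (£180,000) is divided into 4 shares of £45,000: Kofi, Miko, and Adaeze each take £45,000; Liesel's £45,000 share passes to Liesel's issue.
Liesel's share (£45,000) passes entirely to Saskia.
Vance's share (£180,000) is divided into 3 shares of £60,000: Dario, Uzoma, and Erik each take £60,000.
Faisal's share (£180,000) is divided into 3 shares of £60,000: Zainab, Zephyr, and Quentin each take £60,000.

Kofi: £45,000; Miko: £45,000; Adaeze: £45,000; Saskia: £45,000; Dario: £60,000; Uzoma: £60,000; Erik: £60,000; Wyatt: £180,000; Zainab: £60,000; Zephyr: £60,000; Quentin: £60,000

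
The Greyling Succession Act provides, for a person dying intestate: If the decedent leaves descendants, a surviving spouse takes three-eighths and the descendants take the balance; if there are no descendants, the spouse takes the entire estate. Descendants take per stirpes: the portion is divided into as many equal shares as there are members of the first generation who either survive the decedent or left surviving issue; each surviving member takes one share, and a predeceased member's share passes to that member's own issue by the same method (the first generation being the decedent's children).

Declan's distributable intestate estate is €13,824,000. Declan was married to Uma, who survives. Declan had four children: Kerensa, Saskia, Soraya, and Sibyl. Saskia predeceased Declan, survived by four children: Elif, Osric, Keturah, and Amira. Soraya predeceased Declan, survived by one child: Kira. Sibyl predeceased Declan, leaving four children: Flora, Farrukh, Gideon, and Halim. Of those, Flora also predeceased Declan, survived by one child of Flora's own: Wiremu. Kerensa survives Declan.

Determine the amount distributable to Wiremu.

Uma takes three-eighths of €13,824,000 = €5,184,000. The remaining €8,640,000 passes to the descendants.
The descendants' portion (€8,640,000) is divided into 4 shares of €2,160,000: Kerensa takes €2,160,000; Saskia's €2,160,000 share passes to Saskia's issue; Soraya's €2,160,000 share passes to Soraya's issue; Sibyl's €2,160,000 share passes to Sibyl's issue.
Saskia's share (€2,160,000) is divided into 4 shares of €540,000: Elif, Osric, Keturah, and Amira each take €540,000.
Soraya's share (€2,160,000) passes entirely to Kira.
Sibyl's share (€2,160,000) is divided into 4 shares of €540,000: Farrukh, Gideon, and Halim each take €540,000; Flora's €540,000 share passes to Flora's issue.
Flora's share (€540,000) passes entirely to Wiremu.

Wiremu receives €540,000.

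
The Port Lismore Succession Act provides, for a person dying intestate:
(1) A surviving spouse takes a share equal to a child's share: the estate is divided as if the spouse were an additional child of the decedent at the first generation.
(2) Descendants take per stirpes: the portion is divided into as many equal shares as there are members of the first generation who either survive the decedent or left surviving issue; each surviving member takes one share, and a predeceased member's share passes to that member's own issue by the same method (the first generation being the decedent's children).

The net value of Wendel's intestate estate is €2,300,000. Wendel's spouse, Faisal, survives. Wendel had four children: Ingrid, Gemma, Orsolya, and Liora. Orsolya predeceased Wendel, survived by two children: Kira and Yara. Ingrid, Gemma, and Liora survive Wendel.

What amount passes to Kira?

The spouse counts as an additional share at the children's level, so there are 5 primary shares of €460,000. Faisal takes one such share (€460,000).
The children's combined portion (€1,840,000) is divided into 4 shares of €460,000: Ingrid, Gemma, and Liora each take €460,000; Orsolya's €460,000 share passes to Orsolya's issue.
Orsolya's share (€460,000) is divided into 2 shares of €230,000: Kira and Yara each take €230,000.

Kira receives €230,000.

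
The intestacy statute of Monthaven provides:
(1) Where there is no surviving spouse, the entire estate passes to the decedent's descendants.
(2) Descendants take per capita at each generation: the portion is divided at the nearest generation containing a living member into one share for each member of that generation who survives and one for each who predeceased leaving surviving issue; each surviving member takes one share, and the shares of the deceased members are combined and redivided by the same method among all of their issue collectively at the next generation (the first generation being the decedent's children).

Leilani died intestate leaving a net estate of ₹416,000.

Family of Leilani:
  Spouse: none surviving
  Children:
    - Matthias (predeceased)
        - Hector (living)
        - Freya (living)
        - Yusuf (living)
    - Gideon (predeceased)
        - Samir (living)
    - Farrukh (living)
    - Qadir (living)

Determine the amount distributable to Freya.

Freya receives ₹52,000.

The entire ₹416,000 passes to the descendants.
That amount (₹416,000) is divided at the children's generation into 4 shares of ₹104,000. Farrukh and Qadir each take ₹104,000. The 2 shares of the deceased (Matthias and Gideon) are combined into a pool of ₹208,000.
That pool (₹208,000) is divided at the grandchildren's generation equally among Hector, Freya, Yusuf, and Samir: ₹52,000 each.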